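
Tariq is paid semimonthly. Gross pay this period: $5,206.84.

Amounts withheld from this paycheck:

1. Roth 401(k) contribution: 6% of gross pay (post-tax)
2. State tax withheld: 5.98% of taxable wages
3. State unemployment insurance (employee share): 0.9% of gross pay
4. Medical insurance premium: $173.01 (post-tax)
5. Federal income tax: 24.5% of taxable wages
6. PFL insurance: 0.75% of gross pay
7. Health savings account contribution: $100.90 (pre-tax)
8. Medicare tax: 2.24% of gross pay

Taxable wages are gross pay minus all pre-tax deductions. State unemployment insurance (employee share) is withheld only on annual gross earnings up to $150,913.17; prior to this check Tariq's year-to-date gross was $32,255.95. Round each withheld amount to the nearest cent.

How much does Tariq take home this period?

Health savings account contribution: $100.90
Taxable wages = $5,206.84 − $100.90 = $5,105.94
State tax withheld: $5,105.94 × 0.0598 = $305.34
Federal income tax: $5,105.94 × 0.245 = $1,250.96
PFL insurance: $5,206.84 × 0.0075 = $39.05
State unemployment insurance (employee share): cap not yet reached, full $5,206.84 is subject → $5,206.84 × 0.009 = $46.86
Medicare tax: $5,206.84 × 0.0224 = $116.63
Medical insurance premium: $173.01
Roth 401(k) contribution: $5,206.84 × 0.06 = $312.41
Total deductions = $100.90 + $305.34 + $1,250.96 + $39.05 + $46.86 + $116.63 + $173.01 + $312.41 = $2,345.16
Net pay = $5,206.84 − $2,345.16 = $2,861.68

$2,861.68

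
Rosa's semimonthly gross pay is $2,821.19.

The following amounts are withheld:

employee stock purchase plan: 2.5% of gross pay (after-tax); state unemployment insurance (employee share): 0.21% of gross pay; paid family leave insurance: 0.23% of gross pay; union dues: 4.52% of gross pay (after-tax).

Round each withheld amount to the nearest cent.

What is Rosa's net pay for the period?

$2,610.73

Paid family leave insurance: $2,821.19 × 0.0023 = $6.49
State unemployment insurance (employee share): $2,821.19 × 0.0021 = $5.92
Employee stock purchase plan: $2,821.19 × 0.025 = $70.53
Union dues: $2,821.19 × 0.0452 = $127.52
Total deductions = $6.49 + $5.92 + $70.53 + $127.52 = $210.46
Net pay = $2,821.19 − $210.46 = $2,610.73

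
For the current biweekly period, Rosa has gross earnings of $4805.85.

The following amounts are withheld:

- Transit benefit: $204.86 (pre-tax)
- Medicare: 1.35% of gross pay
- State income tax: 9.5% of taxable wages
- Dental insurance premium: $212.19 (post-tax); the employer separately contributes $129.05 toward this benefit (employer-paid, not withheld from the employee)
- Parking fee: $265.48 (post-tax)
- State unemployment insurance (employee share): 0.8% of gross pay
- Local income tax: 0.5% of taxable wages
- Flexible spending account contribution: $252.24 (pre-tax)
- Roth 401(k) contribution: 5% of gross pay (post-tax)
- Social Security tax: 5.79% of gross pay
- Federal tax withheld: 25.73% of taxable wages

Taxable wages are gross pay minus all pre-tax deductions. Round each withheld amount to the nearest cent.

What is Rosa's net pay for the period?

$1695.40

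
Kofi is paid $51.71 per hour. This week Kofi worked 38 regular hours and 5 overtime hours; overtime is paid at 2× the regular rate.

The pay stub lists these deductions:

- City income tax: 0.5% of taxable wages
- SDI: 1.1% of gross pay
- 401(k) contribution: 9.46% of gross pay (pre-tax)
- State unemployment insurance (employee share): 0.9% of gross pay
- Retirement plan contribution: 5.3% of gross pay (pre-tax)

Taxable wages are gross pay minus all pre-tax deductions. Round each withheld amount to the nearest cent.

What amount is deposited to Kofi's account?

Regular pay: 38 × $51.71 = $1964.98
Overtime pay: 5 × $51.71 × 2 = $517.10
Gross pay = $1964.98 + $517.10 = $2482.08
401(k) contribution: $2482.08 × 0.0946 = $234.80
Retirement plan contribution: $2482.08 × 0.053 = $131.55
Pre-tax total = $234.80 + $131.55 = $366.35
Taxable wages = $2482.08 − $366.35 = $2115.73
City income tax: $2115.73 × 0.005 = $10.58
State unemployment insurance (employee share): $2482.08 × 0.009 = $22.34
SDI: $2482.08 × 0.011 = $27.30
Total deductions = $234.80 + $131.55 + $10.58 + $22.34 + $27.30 = $426.57
Net pay = $2482.08 − $426.57 = $2055.51

$2055.51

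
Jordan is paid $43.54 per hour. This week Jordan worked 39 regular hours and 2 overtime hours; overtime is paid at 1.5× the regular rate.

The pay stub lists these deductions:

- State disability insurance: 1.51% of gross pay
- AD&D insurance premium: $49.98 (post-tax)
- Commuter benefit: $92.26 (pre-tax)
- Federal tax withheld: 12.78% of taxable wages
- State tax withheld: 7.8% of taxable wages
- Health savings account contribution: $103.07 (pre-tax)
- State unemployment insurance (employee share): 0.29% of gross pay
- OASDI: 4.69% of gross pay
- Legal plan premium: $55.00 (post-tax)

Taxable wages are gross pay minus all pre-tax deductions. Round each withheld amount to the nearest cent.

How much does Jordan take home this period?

$1,073.55

Regular pay: 39 × $43.54 = $1,698.06
Overtime pay: 2 × $43.54 × 1.5 = $130.62
Gross pay = $1,698.06 + $130.62 = $1,828.68
Health savings account contribution: $103.07
Commuter benefit: $92.26
Pre-tax total = $103.07 + $92.26 = $195.33
Taxable wages = $1,828.68 − $195.33 = $1,633.35
Federal tax withheld: $1,633.35 × 0.1278 = $208.74
State tax withheld: $1,633.35 × 0.078 = $127.40
State disability insurance: $1,828.68 × 0.0151 = $27.61
State unemployment insurance (employee share): $1,828.68 × 0.0029 = $5.30
OASDI: $1,828.68 × 0.0469 = $85.77
Legal plan premium: $55.00
AD&D insurance premium: $49.98
Total deductions = $103.07 + $92.26 + $208.74 + $127.40 + $27.61 + $5.30 + $85.77 + $55.00 + $49.98 = $755.13
Net pay = $1,828.68 − $755.13 = $1,073.55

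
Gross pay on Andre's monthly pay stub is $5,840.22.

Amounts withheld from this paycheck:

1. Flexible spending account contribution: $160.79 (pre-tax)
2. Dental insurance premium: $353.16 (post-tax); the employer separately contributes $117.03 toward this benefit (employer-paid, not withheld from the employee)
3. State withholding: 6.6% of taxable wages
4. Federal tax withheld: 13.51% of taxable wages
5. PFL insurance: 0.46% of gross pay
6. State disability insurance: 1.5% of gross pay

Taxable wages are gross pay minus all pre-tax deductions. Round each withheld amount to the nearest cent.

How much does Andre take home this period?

$4,069.67

Flexible spending account contribution: $160.79
Taxable wages = $5,840.22 − $160.79 = $5,679.43
State withholding: $5,679.43 × 0.066 = $374.84
Federal tax withheld: $5,679.43 × 0.1351 = $767.29
State disability insurance: $5,840.22 × 0.015 = $87.60
PFL insurance: $5,840.22 × 0.0046 = $26.87
Dental insurance premium: $353.16
(Employer's $117.03 toward dental insurance premium is not withheld from the employee.)
Total deductions = $160.79 + $374.84 + $767.29 + $87.60 + $26.87 + $353.16 = $1,770.55
Net pay = $5,840.22 − $1,770.55 = $4,069.67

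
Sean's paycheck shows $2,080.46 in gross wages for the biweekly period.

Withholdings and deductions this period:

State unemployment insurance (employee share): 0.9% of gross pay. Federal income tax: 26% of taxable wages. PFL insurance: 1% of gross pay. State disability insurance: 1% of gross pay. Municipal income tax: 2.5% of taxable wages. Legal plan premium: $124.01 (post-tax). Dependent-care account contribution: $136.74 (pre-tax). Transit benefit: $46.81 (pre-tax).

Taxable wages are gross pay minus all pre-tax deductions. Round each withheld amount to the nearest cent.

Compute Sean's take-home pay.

$1,171.96

Transit benefit: $46.81
Dependent-care account contribution: $136.74
Pre-tax total = $46.81 + $136.74 = $183.55
Taxable wages = $2,080.46 − $183.55 = $1,896.91
Federal income tax: $1,896.91 × 0.26 = $493.20
Municipal income tax: $1,896.91 × 0.025 = $47.42
State unemployment insurance (employee share): $2,080.46 × 0.009 = $18.72
PFL insurance: $2,080.46 × 0.01 = $20.80
State disability insurance: $2,080.46 × 0.01 = $20.80
Legal plan premium: $124.01
Total deductions = $46.81 + $136.74 + $493.20 + $47.42 + $18.72 + $20.80 + $20.80 + $124.01 = $908.50
Net pay = $2,080.46 − $908.50 = $1,171.96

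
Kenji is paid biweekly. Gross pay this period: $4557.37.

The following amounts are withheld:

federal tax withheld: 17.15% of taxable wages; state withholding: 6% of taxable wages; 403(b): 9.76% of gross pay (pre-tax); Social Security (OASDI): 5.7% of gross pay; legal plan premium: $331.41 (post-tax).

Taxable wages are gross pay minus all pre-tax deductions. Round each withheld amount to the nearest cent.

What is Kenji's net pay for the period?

403(b): $4557.37 × 0.0976 = $444.80
Taxable wages = $4557.37 − $444.80 = $4112.57
Federal tax withheld: $4112.57 × 0.1715 = $705.31
State withholding: $4112.57 × 0.06 = $246.75
Social Security (OASDI): $4557.37 × 0.057 = $259.77
Legal plan premium: $331.41
Total deductions = $444.80 + $705.31 + $246.75 + $259.77 + $331.41 = $1988.04
Net pay = $4557.37 − $1988.04 = $2569.33

$2569.33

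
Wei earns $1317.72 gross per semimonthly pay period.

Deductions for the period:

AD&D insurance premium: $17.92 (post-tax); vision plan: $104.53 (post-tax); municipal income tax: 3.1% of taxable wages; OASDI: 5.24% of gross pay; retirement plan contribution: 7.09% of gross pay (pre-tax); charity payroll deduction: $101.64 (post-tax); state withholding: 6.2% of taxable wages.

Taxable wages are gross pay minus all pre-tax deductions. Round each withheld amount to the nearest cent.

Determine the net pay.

$817.29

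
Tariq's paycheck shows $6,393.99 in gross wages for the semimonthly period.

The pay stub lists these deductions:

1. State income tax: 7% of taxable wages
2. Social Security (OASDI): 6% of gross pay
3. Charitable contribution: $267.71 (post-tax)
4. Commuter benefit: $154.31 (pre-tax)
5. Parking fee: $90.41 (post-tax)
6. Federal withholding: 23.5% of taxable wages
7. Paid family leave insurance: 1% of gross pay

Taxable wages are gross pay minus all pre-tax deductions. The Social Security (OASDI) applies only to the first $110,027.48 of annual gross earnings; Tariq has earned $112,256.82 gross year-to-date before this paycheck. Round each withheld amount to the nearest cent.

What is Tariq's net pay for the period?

$3,914.52

Commuter benefit: $154.31
Taxable wages = $6,393.99 − $154.31 = $6,239.68
State income tax: $6,239.68 × 0.07 = $436.78
Federal withholding: $6,239.68 × 0.235 = $1,466.32
Paid family leave insurance: $6,393.99 × 0.01 = $63.94
Social Security (OASDI): annual cap $110,027.48 already reached (YTD $112,256.82), so $0.00
Parking fee: $90.41
Charitable contribution: $267.71
Total deductions = $154.31 + $436.78 + $1,466.32 + $63.94 + $0.00 + $90.41 + $267.71 = $2,479.47
Net pay = $6,393.99 − $2,479.47 = $3,914.52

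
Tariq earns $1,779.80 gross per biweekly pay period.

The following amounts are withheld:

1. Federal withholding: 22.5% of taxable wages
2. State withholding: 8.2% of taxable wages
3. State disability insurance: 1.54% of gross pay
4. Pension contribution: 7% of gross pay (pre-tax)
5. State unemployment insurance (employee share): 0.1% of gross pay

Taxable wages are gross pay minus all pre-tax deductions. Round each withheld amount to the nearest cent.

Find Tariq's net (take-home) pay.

Pension contribution: $1,779.80 × 0.07 = $124.59
Taxable wages = $1,779.80 − $124.59 = $1,655.21
Federal withholding: $1,655.21 × 0.225 = $372.42
State withholding: $1,655.21 × 0.082 = $135.73
State unemployment insurance (employee share): $1,779.80 × 0.001 = $1.78
State disability insurance: $1,779.80 × 0.0154 = $27.41
Total deductions = $124.59 + $372.42 + $135.73 + $1.78 + $27.41 = $661.93
Net pay = $1,779.80 − $661.93 = $1,117.87

$1,117.87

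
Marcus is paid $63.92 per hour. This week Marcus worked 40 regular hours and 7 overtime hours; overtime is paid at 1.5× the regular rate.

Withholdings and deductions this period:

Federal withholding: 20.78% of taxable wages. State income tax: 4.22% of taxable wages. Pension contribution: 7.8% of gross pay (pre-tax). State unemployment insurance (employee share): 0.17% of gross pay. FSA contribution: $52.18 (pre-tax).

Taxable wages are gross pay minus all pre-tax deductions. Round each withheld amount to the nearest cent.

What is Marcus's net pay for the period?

$2,187.51

Regular pay: 40 × $63.92 = $2,556.80
Overtime pay: 7 × $63.92 × 1.5 = $671.16
Gross pay = $2,556.80 + $671.16 = $3,227.96
FSA contribution: $52.18
Pension contribution: $3,227.96 × 0.078 = $251.78
Pre-tax total = $52.18 + $251.78 = $303.96
Taxable wages = $3,227.96 − $303.96 = $2,924.00
Federal withholding: $2,924.00 × 0.2078 = $607.61
State income tax: $2,924.00 × 0.0422 = $123.39
State unemployment insurance (employee share): $3,227.96 × 0.0017 = $5.49
Total deductions = $52.18 + $251.78 + $607.61 + $123.39 + $5.49 = $1,040.45
Net pay = $3,227.96 − $1,040.45 = $2,187.51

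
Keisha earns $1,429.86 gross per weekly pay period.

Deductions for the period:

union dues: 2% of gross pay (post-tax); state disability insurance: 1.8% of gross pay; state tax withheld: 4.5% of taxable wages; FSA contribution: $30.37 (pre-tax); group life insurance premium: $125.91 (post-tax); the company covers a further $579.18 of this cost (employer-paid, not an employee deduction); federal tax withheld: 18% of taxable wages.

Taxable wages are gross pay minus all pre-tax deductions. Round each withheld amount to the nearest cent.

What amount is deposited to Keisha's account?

FSA contribution: $30.37
Taxable wages = $1,429.86 − $30.37 = $1,399.49
State tax withheld: $1,399.49 × 0.045 = $62.98
Federal tax withheld: $1,399.49 × 0.18 = $251.91
State disability insurance: $1,429.86 × 0.018 = $25.74
Union dues: $1,429.86 × 0.02 = $28.60
Group life insurance premium: $125.91
(Employer's $579.18 toward group life insurance premium is not withheld from the employee.)
Total deductions = $30.37 + $62.98 + $251.91 + $25.74 + $28.60 + $125.91 = $525.51
Net pay = $1,429.86 − $525.51 = $904.35

$904.35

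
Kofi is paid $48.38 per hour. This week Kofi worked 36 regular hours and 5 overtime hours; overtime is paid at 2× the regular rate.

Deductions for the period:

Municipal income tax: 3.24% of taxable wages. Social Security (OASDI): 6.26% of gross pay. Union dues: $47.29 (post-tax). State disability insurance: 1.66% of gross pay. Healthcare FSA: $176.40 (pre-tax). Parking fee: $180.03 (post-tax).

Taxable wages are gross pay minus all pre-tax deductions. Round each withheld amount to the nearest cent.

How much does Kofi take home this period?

$1,579.11

Regular pay: 36 × $48.38 = $1,741.68
Overtime pay: 5 × $48.38 × 2 = $483.80
Gross pay = $1,741.68 + $483.80 = $2,225.48
Healthcare FSA: $176.40
Taxable wages = $2,225.48 − $176.40 = $2,049.08
Municipal income tax: $2,049.08 × 0.0324 = $66.39
State disability insurance: $2,225.48 × 0.0166 = $36.94
Social Security (OASDI): $2,225.48 × 0.0626 = $139.32
Union dues: $47.29
Parking fee: $180.03
Total deductions = $176.40 + $66.39 + $36.94 + $139.32 + $47.29 + $180.03 = $646.37
Net pay = $2,225.48 − $646.37 = $1,579.11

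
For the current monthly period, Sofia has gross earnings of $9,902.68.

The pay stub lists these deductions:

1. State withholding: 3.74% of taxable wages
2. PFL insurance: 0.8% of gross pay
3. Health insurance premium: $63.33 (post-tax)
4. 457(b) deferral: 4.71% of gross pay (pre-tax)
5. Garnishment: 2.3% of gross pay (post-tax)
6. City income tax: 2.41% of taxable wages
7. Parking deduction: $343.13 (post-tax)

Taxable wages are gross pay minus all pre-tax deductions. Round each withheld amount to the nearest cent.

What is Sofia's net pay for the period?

457(b) deferral: $9,902.68 × 0.0471 = $466.42
Taxable wages = $9,902.68 − $466.42 = $9,436.26
City income tax: $9,436.26 × 0.0241 = $227.41
State withholding: $9,436.26 × 0.0374 = $352.92
PFL insurance: $9,902.68 × 0.008 = $79.22
Health insurance premium: $63.33
Garnishment: $9,902.68 × 0.023 = $227.76
Parking deduction: $343.13
Total deductions = $466.42 + $227.41 + $352.92 + $79.22 + $63.33 + $227.76 + $343.13 = $1,760.19
Net pay = $9,902.68 − $1,760.19 = $8,142.49

$8,142.49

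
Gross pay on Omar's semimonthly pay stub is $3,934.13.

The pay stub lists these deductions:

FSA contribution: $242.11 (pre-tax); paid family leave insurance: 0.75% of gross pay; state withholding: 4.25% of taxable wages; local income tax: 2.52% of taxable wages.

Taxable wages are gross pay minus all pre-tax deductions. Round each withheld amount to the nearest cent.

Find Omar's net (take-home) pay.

FSA contribution: $242.11
Taxable wages = $3,934.13 − $242.11 = $3,692.02
State withholding: $3,692.02 × 0.0425 = $156.91
Local income tax: $3,692.02 × 0.0252 = $93.04
Paid family leave insurance: $3,934.13 × 0.0075 = $29.51
Total deductions = $242.11 + $156.91 + $93.04 + $29.51 = $521.57
Net pay = $3,934.13 − $521.57 = $3,412.56

$3,412.56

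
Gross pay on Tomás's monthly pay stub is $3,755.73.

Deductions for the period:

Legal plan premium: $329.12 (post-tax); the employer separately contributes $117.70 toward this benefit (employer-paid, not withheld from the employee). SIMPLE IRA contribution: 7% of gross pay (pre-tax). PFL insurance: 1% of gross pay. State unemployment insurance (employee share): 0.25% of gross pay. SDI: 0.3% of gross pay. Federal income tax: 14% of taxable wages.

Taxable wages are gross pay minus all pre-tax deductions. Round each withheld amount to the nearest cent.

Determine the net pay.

SIMPLE IRA contribution: $3,755.73 × 0.07 = $262.90
Taxable wages = $3,755.73 − $262.90 = $3,492.83
Federal income tax: $3,492.83 × 0.14 = $489.00
State unemployment insurance (employee share): $3,755.73 × 0.0025 = $9.39
SDI: $3,755.73 × 0.003 = $11.27
PFL insurance: $3,755.73 × 0.01 = $37.56
Legal plan premium: $329.12
(Employer's $117.70 toward legal plan premium is not withheld from the employee.)
Total deductions = $262.90 + $489.00 + $9.39 + $11.27 + $37.56 + $329.12 = $1,139.24
Net pay = $3,755.73 − $1,139.24 = $2,616.49

$2,616.49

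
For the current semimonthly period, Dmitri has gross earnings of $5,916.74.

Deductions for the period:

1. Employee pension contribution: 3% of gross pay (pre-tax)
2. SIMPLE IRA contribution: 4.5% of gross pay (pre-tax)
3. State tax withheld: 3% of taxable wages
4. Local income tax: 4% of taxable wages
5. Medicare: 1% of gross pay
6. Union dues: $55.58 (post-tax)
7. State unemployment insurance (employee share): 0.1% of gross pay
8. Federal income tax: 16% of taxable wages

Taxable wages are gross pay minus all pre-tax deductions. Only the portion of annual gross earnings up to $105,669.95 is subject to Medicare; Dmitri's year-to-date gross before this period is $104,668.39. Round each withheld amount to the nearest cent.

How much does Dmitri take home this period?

$4,142.68

Employee pension contribution: $5,916.74 × 0.03 = $177.50
SIMPLE IRA contribution: $5,916.74 × 0.045 = $266.25
Pre-tax total = $177.50 + $266.25 = $443.75
Taxable wages = $5,916.74 − $443.75 = $5,472.99
State tax withheld: $5,472.99 × 0.03 = $164.19
Local income tax: $5,472.99 × 0.04 = $218.92
Federal income tax: $5,472.99 × 0.16 = $875.68
Medicare: only $105,669.95 − $104,668.39 = $1,001.56 of this check is subject → $1,001.56 × 0.01 = $10.02
State unemployment insurance (employee share): $5,916.74 × 0.001 = $5.92
Union dues: $55.58
Total deductions = $177.50 + $266.25 + $164.19 + $218.92 + $875.68 + $10.02 + $5.92 + $55.58 = $1,774.06
Net pay = $5,916.74 − $1,774.06 = $4,142.68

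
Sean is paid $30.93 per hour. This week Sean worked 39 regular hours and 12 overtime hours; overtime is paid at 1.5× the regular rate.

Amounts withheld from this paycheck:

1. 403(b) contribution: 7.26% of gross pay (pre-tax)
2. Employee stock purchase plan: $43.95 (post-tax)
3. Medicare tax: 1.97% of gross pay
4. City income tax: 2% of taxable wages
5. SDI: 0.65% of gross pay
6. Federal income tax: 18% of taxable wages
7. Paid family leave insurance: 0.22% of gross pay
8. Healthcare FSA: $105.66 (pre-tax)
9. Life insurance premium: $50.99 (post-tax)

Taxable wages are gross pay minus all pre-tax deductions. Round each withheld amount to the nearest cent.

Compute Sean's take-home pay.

Regular pay: 39 × $30.93 = $1,206.27
Overtime pay: 12 × $30.93 × 1.5 = $556.74
Gross pay = $1,206.27 + $556.74 = $1,763.01
Healthcare FSA: $105.66
403(b) contribution: $1,763.01 × 0.0726 = $127.99
Pre-tax total = $105.66 + $127.99 = $233.65
Taxable wages = $1,763.01 − $233.65 = $1,529.36
City income tax: $1,529.36 × 0.02 = $30.59
Federal income tax: $1,529.36 × 0.18 = $275.28
Paid family leave insurance: $1,763.01 × 0.0022 = $3.88
Medicare tax: $1,763.01 × 0.0197 = $34.73
SDI: $1,763.01 × 0.0065 = $11.46
Employee stock purchase plan: $43.95
Life insurance premium: $50.99
Total deductions = $105.66 + $127.99 + $30.59 + $275.28 + $3.88 + $34.73 + $11.46 + $43.95 + $50.99 = $684.53
Net pay = $1,763.01 − $684.53 = $1,078.48

$1,078.48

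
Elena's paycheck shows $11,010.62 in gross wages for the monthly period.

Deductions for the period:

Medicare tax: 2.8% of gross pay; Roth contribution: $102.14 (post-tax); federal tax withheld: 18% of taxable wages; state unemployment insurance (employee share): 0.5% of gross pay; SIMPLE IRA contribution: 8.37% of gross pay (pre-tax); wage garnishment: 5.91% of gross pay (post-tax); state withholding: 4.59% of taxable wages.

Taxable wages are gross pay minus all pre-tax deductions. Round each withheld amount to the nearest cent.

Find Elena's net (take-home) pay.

SIMPLE IRA contribution: $11,010.62 × 0.0837 = $921.59
Taxable wages = $11,010.62 − $921.59 = $10,089.03
Federal tax withheld: $10,089.03 × 0.18 = $1,816.03
State withholding: $10,089.03 × 0.0459 = $463.09
State unemployment insurance (employee share): $11,010.62 × 0.005 = $55.05
Medicare tax: $11,010.62 × 0.028 = $308.30
Roth contribution: $102.14
Wage garnishment: $11,010.62 × 0.0591 = $650.73
Total deductions = $921.59 + $1,816.03 + $463.09 + $55.05 + $308.30 + $102.14 + $650.73 = $4,316.93
Net pay = $11,010.62 − $4,316.93 = $6,693.69

$6,693.69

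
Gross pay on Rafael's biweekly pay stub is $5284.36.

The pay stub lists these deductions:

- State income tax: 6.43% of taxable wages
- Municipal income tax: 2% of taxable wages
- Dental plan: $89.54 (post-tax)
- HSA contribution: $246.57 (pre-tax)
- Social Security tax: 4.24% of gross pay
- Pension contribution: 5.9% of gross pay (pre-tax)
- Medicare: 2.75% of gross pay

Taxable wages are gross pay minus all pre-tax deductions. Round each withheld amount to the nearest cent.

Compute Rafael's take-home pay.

HSA contribution: $246.57
Pension contribution: $5284.36 × 0.059 = $311.78
Pre-tax total = $246.57 + $311.78 = $558.35
Taxable wages = $5284.36 − $558.35 = $4726.01
Municipal income tax: $4726.01 × 0.02 = $94.52
State income tax: $4726.01 × 0.0643 = $303.88
Medicare: $5284.36 × 0.0275 = $145.32
Social Security tax: $5284.36 × 0.0424 = $224.06
Dental plan: $89.54
Total deductions = $246.57 + $311.78 + $94.52 + $303.88 + $145.32 + $224.06 + $89.54 = $1415.67
Net pay = $5284.36 − $1415.67 = $3868.69

$3868.69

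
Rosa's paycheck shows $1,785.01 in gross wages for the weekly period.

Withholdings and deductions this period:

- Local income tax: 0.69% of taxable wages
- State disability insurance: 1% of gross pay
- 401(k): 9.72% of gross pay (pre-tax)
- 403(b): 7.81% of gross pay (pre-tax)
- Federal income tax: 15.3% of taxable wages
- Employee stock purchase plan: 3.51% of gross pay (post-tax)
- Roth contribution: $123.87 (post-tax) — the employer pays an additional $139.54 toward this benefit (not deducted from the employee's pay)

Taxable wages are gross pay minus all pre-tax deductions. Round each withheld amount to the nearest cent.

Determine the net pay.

401(k): $1,785.01 × 0.0972 = $173.50
403(b): $1,785.01 × 0.0781 = $139.41
Pre-tax total = $173.50 + $139.41 = $312.91
Taxable wages = $1,785.01 − $312.91 = $1,472.10
Local income tax: $1,472.10 × 0.0069 = $10.16
Federal income tax: $1,472.10 × 0.153 = $225.23
State disability insurance: $1,785.01 × 0.01 = $17.85
Employee stock purchase plan: $1,785.01 × 0.0351 = $62.65
Roth contribution: $123.87
(Employer's $139.54 toward Roth contribution is not withheld from the employee.)
Total deductions = $173.50 + $139.41 + $10.16 + $225.23 + $17.85 + $62.65 + $123.87 = $752.67
Net pay = $1,785.01 − $752.67 = $1,032.34

$1,032.34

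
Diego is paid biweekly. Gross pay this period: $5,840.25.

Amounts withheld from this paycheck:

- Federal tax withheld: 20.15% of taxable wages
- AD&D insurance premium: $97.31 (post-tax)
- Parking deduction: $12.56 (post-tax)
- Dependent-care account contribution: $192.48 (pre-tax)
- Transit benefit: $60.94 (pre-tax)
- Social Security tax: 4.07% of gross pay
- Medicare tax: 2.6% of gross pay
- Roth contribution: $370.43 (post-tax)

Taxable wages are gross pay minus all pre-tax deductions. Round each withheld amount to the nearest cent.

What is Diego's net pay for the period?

Transit benefit: $60.94
Dependent-care account contribution: $192.48
Pre-tax total = $60.94 + $192.48 = $253.42
Taxable wages = $5,840.25 − $253.42 = $5,586.83
Federal tax withheld: $5,586.83 × 0.2015 = $1,125.75
Medicare tax: $5,840.25 × 0.026 = $151.85
Social Security tax: $5,840.25 × 0.0407 = $237.70
AD&D insurance premium: $97.31
Roth contribution: $370.43
Parking deduction: $12.56
Total deductions = $60.94 + $192.48 + $1,125.75 + $151.85 + $237.70 + $97.31 + $370.43 + $12.56 = $2,249.02
Net pay = $5,840.25 − $2,249.02 = $3,591.23

$3,591.23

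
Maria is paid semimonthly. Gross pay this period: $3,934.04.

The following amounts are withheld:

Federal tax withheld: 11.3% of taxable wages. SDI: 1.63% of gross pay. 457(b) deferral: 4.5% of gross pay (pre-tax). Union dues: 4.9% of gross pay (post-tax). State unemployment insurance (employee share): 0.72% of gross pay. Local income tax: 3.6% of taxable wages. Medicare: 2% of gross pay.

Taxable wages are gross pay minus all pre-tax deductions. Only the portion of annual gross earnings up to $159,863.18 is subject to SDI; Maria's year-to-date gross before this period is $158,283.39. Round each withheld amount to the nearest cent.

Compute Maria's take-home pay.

$2,871.69

457(b) deferral: $3,934.04 × 0.045 = $177.03
Taxable wages = $3,934.04 − $177.03 = $3,757.01
Federal tax withheld: $3,757.01 × 0.113 = $424.54
Local income tax: $3,757.01 × 0.036 = $135.25
Medicare: $3,934.04 × 0.02 = $78.68
State unemployment insurance (employee share): $3,934.04 × 0.0072 = $28.33
SDI: only $159,863.18 − $158,283.39 = $1,579.79 of this check is subject → $1,579.79 × 0.0163 = $25.75
Union dues: $3,934.04 × 0.049 = $192.77
Total deductions = $177.03 + $424.54 + $135.25 + $78.68 + $28.33 + $25.75 + $192.77 = $1,062.35
Net pay = $3,934.04 − $1,062.35 = $2,871.69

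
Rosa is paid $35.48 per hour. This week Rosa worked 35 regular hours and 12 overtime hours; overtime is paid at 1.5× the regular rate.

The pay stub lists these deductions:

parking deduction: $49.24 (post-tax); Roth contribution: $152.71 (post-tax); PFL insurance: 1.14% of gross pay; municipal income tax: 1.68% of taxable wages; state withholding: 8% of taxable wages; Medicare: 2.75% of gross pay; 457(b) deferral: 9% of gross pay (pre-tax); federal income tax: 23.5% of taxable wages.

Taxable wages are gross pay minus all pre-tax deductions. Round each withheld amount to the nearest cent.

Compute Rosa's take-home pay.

Regular pay: 35 × $35.48 = $1241.80
Overtime pay: 12 × $35.48 × 1.5 = $638.64
Gross pay = $1241.80 + $638.64 = $1880.44
457(b) deferral: $1880.44 × 0.09 = $169.24
Taxable wages = $1880.44 − $169.24 = $1711.20
State withholding: $1711.20 × 0.08 = $136.90
Municipal income tax: $1711.20 × 0.0168 = $28.75
Federal income tax: $1711.20 × 0.235 = $402.13
Medicare: $1880.44 × 0.0275 = $51.71
PFL insurance: $1880.44 × 0.0114 = $21.44
Roth contribution: $152.71
Parking deduction: $49.24
Total deductions = $169.24 + $136.90 + $28.75 + $402.13 + $51.71 + $21.44 + $152.71 + $49.24 = $1012.12
Net pay = $1880.44 − $1012.12 = $868.32

$868.32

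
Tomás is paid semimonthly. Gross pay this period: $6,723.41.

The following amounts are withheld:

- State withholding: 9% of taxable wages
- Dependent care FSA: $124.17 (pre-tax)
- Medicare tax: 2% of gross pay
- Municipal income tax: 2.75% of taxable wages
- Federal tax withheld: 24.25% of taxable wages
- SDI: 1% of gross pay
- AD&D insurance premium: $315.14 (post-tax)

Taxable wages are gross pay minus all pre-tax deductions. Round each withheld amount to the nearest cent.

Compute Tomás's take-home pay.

$3,706.67

Dependent care FSA: $124.17
Taxable wages = $6,723.41 − $124.17 = $6,599.24
State withholding: $6,599.24 × 0.09 = $593.93
Municipal income tax: $6,599.24 × 0.0275 = $181.48
Federal tax withheld: $6,599.24 × 0.2425 = $1,600.32
SDI: $6,723.41 × 0.01 = $67.23
Medicare tax: $6,723.41 × 0.02 = $134.47
AD&D insurance premium: $315.14
Total deductions = $124.17 + $593.93 + $181.48 + $1,600.32 + $67.23 + $134.47 + $315.14 = $3,016.74
Net pay = $6,723.41 − $3,016.74 = $3,706.67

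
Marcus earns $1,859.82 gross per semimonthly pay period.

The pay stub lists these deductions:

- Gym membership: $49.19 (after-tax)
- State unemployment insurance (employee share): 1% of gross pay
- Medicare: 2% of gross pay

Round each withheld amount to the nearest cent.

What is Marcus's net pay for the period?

Medicare: $1,859.82 × 0.02 = $37.20
State unemployment insurance (employee share): $1,859.82 × 0.01 = $18.60
Gym membership: $49.19
Total deductions = $37.20 + $18.60 + $49.19 = $104.99
Net pay = $1,859.82 − $104.99 = $1,754.83

$1,754.83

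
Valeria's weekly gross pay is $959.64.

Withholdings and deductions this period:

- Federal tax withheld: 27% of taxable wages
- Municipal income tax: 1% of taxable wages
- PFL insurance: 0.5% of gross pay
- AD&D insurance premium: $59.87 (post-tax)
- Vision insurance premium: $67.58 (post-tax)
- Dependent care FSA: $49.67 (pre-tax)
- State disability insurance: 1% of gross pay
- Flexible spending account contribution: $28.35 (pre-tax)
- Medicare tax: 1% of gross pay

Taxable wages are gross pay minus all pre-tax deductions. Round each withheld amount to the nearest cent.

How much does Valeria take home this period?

$483.31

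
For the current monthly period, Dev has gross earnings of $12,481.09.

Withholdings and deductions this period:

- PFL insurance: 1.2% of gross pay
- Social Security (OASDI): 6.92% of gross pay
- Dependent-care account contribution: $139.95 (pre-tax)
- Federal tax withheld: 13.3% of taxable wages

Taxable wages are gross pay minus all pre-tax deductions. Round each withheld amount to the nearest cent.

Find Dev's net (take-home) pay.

$9,686.31

Dependent-care account contribution: $139.95
Taxable wages = $12,481.09 − $139.95 = $12,341.14
Federal tax withheld: $12,341.14 × 0.133 = $1,641.37
PFL insurance: $12,481.09 × 0.012 = $149.77
Social Security (OASDI): $12,481.09 × 0.0692 = $863.69
Total deductions = $139.95 + $1,641.37 + $149.77 + $863.69 = $2,794.78
Net pay = $12,481.09 − $2,794.78 = $9,686.31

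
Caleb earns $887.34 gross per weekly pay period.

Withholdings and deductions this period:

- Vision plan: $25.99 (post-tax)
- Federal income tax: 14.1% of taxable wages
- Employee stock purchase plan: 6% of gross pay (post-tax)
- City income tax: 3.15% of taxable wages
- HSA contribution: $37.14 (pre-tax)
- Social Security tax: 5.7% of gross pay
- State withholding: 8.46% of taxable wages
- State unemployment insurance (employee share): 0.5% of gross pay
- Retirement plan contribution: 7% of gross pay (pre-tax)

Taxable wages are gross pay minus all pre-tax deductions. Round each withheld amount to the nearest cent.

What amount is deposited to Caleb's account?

Retirement plan contribution: $887.34 × 0.07 = $62.11
HSA contribution: $37.14
Pre-tax total = $62.11 + $37.14 = $99.25
Taxable wages = $887.34 − $99.25 = $788.09
State withholding: $788.09 × 0.0846 = $66.67
City income tax: $788.09 × 0.0315 = $24.82
Federal income tax: $788.09 × 0.141 = $111.12
Social Security tax: $887.34 × 0.057 = $50.58
State unemployment insurance (employee share): $887.34 × 0.005 = $4.44
Employee stock purchase plan: $887.34 × 0.06 = $53.24
Vision plan: $25.99
Total deductions = $62.11 + $37.14 + $66.67 + $24.82 + $111.12 + $50.58 + $4.44 + $53.24 + $25.99 = $436.11
Net pay = $887.34 − $436.11 = $451.23

$451.23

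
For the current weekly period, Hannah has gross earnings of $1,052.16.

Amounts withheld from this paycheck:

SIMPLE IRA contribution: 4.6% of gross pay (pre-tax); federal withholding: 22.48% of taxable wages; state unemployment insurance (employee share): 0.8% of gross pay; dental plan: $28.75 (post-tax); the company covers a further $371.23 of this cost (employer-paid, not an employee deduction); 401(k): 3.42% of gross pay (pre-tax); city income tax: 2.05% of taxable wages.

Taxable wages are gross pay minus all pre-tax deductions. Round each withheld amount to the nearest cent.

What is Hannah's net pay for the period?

401(k): $1,052.16 × 0.0342 = $35.98
SIMPLE IRA contribution: $1,052.16 × 0.046 = $48.40
Pre-tax total = $35.98 + $48.40 = $84.38
Taxable wages = $1,052.16 − $84.38 = $967.78
Federal withholding: $967.78 × 0.2248 = $217.56
City income tax: $967.78 × 0.0205 = $19.84
State unemployment insurance (employee share): $1,052.16 × 0.008 = $8.42
Dental plan: $28.75
(Employer's $371.23 toward dental plan is not withheld from the employee.)
Total deductions = $35.98 + $48.40 + $217.56 + $19.84 + $8.42 + $28.75 = $358.95
Net pay = $1,052.16 − $358.95 = $693.21

$693.21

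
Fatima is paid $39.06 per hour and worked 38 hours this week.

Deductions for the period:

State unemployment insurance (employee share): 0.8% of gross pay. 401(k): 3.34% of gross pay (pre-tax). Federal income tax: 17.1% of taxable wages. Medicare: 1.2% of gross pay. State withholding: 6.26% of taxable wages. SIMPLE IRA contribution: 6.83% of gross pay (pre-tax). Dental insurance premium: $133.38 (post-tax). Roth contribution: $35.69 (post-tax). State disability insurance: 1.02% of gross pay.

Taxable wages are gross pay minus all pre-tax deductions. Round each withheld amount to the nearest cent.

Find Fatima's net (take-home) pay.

Gross pay: 38 × $39.06 = $1484.28
401(k): $1484.28 × 0.0334 = $49.57
SIMPLE IRA contribution: $1484.28 × 0.0683 = $101.38
Pre-tax total = $49.57 + $101.38 = $150.95
Taxable wages = $1484.28 − $150.95 = $1333.33
State withholding: $1333.33 × 0.0626 = $83.47
Federal income tax: $1333.33 × 0.171 = $228.00
State disability insurance: $1484.28 × 0.0102 = $15.14
State unemployment insurance (employee share): $1484.28 × 0.008 = $11.87
Medicare: $1484.28 × 0.012 = $17.81
Dental insurance premium: $133.38
Roth contribution: $35.69
Total deductions = $49.57 + $101.38 + $83.47 + $228.00 + $15.14 + $11.87 + $17.81 + $133.38 + $35.69 = $676.31
Net pay = $1484.28 − $676.31 = $807.97

$807.97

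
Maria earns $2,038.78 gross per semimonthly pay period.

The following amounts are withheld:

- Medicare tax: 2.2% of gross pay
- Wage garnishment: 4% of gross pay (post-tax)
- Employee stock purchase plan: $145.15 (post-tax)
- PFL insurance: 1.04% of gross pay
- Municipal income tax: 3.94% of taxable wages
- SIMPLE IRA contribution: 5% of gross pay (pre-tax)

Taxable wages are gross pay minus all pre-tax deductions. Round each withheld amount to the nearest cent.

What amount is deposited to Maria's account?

SIMPLE IRA contribution: $2,038.78 × 0.05 = $101.94
Taxable wages = $2,038.78 − $101.94 = $1,936.84
Municipal income tax: $1,936.84 × 0.0394 = $76.31
PFL insurance: $2,038.78 × 0.0104 = $21.20
Medicare tax: $2,038.78 × 0.022 = $44.85
Employee stock purchase plan: $145.15
Wage garnishment: $2,038.78 × 0.04 = $81.55
Total deductions = $101.94 + $76.31 + $21.20 + $44.85 + $145.15 + $81.55 = $471.00
Net pay = $2,038.78 − $471.00 = $1,567.78

$1,567.78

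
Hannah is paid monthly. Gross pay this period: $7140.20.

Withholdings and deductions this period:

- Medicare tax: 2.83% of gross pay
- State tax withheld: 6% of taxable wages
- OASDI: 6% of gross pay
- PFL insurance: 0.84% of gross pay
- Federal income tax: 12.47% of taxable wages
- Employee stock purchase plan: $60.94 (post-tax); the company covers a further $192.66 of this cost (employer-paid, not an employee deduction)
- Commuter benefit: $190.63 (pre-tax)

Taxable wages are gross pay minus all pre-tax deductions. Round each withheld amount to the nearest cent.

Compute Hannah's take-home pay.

$4914.59

Commuter benefit: $190.63
Taxable wages = $7140.20 − $190.63 = $6949.57
Federal income tax: $6949.57 × 0.1247 = $866.61
State tax withheld: $6949.57 × 0.06 = $416.97
PFL insurance: $7140.20 × 0.0084 = $59.98
OASDI: $7140.20 × 0.06 = $428.41
Medicare tax: $7140.20 × 0.0283 = $202.07
Employee stock purchase plan: $60.94
(Employer's $192.66 toward employee stock purchase plan is not withheld from the employee.)
Total deductions = $190.63 + $866.61 + $416.97 + $59.98 + $428.41 + $202.07 + $60.94 = $2225.61
Net pay = $7140.20 − $2225.61 = $4914.59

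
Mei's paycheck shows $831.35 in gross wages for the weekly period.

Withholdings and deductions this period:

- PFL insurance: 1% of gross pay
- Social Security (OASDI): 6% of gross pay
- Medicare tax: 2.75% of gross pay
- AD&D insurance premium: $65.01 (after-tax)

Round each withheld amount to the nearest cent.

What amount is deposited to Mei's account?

$685.29

Social Security (OASDI): $831.35 × 0.06 = $49.88
PFL insurance: $831.35 × 0.01 = $8.31
Medicare tax: $831.35 × 0.0275 = $22.86
AD&D insurance premium: $65.01
Total deductions = $49.88 + $8.31 + $22.86 + $65.01 = $146.06
Net pay = $831.35 − $146.06 = $685.29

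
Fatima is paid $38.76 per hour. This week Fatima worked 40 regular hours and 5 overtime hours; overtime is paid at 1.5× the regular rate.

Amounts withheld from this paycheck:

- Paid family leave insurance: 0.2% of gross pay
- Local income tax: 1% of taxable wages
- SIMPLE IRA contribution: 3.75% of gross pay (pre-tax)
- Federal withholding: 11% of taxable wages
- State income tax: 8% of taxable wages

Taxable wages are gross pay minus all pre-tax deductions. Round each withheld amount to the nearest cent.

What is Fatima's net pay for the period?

$1,413.97

Regular pay: 40 × $38.76 = $1,550.40
Overtime pay: 5 × $38.76 × 1.5 = $290.70
Gross pay = $1,550.40 + $290.70 = $1,841.10
SIMPLE IRA contribution: $1,841.10 × 0.0375 = $69.04
Taxable wages = $1,841.10 − $69.04 = $1,772.06
Federal withholding: $1,772.06 × 0.11 = $194.93
Local income tax: $1,772.06 × 0.01 = $17.72
State income tax: $1,772.06 × 0.08 = $141.76
Paid family leave insurance: $1,841.10 × 0.002 = $3.68
Total deductions = $69.04 + $194.93 + $17.72 + $141.76 + $3.68 = $427.13
Net pay = $1,841.10 − $427.13 = $1,413.97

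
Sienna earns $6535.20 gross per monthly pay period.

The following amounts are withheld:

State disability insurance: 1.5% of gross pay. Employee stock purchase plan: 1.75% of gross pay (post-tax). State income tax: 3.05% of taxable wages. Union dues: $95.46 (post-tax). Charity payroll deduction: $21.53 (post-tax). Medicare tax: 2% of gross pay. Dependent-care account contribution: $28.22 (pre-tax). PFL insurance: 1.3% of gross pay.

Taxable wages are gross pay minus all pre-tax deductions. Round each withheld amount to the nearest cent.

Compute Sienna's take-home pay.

Dependent-care account contribution: $28.22
Taxable wages = $6535.20 − $28.22 = $6506.98
State income tax: $6506.98 × 0.0305 = $198.46
State disability insurance: $6535.20 × 0.015 = $98.03
Medicare tax: $6535.20 × 0.02 = $130.70
PFL insurance: $6535.20 × 0.013 = $84.96
Charity payroll deduction: $21.53
Employee stock purchase plan: $6535.20 × 0.0175 = $114.37
Union dues: $95.46
Total deductions = $28.22 + $198.46 + $98.03 + $130.70 + $84.96 + $21.53 + $114.37 + $95.46 = $771.73
Net pay = $6535.20 − $771.73 = $5763.47

$5763.47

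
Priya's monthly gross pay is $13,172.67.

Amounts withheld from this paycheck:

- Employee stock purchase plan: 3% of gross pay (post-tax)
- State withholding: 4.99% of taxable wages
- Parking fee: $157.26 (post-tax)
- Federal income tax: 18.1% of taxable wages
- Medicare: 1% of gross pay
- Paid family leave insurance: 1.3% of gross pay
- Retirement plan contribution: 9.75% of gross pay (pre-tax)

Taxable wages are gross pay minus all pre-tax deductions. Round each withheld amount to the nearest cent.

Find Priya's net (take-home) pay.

Retirement plan contribution: $13,172.67 × 0.0975 = $1,284.34
Taxable wages = $13,172.67 − $1,284.34 = $11,888.33
State withholding: $11,888.33 × 0.0499 = $593.23
Federal income tax: $11,888.33 × 0.181 = $2,151.79
Paid family leave insurance: $13,172.67 × 0.013 = $171.24
Medicare: $13,172.67 × 0.01 = $131.73
Employee stock purchase plan: $13,172.67 × 0.03 = $395.18
Parking fee: $157.26
Total deductions = $1,284.34 + $593.23 + $2,151.79 + $171.24 + $131.73 + $395.18 + $157.26 = $4,884.77
Net pay = $13,172.67 − $4,884.77 = $8,287.90

$8,287.90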